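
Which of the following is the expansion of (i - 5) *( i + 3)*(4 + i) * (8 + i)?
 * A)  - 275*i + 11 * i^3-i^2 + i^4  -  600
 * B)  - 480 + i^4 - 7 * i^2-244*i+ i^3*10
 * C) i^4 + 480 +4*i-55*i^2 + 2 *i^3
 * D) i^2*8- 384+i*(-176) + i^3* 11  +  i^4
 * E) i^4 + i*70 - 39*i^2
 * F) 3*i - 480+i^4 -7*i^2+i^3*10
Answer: B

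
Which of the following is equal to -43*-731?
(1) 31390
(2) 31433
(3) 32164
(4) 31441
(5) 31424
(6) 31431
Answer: 2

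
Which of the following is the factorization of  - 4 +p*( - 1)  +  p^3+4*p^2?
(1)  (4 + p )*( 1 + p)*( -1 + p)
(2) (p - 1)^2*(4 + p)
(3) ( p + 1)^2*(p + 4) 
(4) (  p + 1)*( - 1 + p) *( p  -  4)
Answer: 1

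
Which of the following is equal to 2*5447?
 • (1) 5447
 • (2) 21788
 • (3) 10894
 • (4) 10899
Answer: 3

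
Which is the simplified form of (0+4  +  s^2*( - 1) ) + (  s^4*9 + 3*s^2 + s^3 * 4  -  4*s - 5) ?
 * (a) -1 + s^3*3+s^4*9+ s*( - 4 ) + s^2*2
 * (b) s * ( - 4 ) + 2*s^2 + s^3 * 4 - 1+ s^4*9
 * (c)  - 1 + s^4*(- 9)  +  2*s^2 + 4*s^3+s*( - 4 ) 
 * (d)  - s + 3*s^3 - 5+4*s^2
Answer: b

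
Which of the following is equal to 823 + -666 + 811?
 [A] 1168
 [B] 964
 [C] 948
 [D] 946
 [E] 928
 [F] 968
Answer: F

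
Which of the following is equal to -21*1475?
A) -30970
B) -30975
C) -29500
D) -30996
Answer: B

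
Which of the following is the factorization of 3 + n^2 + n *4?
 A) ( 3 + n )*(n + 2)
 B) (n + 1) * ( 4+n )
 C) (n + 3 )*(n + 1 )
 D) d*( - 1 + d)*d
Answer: C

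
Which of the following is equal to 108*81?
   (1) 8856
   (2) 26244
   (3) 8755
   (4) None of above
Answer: 4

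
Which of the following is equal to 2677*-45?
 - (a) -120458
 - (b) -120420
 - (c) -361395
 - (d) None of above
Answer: d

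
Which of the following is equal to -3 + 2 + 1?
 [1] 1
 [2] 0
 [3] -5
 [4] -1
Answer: 2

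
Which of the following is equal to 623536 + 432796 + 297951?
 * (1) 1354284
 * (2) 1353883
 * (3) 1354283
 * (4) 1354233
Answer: 3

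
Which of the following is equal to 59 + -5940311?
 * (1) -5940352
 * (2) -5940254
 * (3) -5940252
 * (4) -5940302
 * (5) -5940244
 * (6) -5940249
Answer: 3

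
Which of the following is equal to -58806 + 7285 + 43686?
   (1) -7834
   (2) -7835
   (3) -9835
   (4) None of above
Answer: 2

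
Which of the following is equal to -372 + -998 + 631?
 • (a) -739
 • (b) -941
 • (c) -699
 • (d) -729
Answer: a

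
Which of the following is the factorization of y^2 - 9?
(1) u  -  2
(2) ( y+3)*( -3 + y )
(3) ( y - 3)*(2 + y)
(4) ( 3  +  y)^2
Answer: 2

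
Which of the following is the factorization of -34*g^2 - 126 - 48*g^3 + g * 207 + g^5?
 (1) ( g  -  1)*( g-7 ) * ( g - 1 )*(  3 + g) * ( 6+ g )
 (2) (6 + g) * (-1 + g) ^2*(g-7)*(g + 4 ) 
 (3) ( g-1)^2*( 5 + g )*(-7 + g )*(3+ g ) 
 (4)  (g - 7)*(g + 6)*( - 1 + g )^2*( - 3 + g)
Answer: 1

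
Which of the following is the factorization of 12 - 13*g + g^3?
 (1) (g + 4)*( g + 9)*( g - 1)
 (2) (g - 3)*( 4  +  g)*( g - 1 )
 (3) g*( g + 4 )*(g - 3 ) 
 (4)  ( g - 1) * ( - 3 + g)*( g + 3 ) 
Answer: 2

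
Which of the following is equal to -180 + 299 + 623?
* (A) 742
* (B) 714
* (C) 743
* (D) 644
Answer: A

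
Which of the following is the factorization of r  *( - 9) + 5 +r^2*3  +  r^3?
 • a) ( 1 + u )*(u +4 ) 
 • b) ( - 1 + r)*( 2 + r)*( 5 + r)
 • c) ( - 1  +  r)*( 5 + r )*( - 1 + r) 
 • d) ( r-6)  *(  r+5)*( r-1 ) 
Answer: c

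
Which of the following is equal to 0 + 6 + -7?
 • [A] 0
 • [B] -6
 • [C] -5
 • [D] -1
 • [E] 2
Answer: D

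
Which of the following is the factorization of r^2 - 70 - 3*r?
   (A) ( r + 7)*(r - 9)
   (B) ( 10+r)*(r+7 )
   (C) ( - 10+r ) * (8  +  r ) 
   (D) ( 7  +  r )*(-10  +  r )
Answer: D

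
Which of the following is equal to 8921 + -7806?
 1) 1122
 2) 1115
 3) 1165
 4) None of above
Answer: 2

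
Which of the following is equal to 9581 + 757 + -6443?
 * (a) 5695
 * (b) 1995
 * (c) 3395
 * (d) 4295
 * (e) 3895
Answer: e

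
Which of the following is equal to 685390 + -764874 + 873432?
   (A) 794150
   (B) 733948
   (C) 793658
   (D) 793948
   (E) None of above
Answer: D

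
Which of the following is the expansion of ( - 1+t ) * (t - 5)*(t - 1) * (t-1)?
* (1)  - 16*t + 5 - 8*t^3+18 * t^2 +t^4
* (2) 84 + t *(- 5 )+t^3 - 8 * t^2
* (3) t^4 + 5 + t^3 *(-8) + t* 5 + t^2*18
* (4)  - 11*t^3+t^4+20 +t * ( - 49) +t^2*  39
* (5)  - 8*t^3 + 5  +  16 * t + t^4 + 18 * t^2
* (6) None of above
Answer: 1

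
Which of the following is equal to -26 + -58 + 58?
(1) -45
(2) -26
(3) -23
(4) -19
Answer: 2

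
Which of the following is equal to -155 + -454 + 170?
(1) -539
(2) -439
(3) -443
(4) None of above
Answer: 2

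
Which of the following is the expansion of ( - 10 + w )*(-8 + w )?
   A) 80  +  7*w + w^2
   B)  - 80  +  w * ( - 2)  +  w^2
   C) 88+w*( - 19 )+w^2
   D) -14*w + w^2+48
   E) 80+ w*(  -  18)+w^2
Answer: E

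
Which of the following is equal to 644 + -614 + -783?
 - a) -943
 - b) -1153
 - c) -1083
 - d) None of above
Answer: d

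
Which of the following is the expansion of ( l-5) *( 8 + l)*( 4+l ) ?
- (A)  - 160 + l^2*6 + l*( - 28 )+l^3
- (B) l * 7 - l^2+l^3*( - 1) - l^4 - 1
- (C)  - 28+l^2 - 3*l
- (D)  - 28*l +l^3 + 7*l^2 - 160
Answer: D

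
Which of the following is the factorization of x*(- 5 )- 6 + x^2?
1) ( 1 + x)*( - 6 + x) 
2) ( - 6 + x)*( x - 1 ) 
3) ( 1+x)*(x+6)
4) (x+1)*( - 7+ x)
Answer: 1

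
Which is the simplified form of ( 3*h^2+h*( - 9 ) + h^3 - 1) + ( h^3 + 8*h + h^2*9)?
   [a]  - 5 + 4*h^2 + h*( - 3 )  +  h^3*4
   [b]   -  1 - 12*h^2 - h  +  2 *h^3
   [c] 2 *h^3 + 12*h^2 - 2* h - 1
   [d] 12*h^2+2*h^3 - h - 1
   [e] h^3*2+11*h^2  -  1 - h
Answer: d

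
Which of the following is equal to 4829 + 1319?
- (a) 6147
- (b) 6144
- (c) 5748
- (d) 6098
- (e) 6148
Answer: e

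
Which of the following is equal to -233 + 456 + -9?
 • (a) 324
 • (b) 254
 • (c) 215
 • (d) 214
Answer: d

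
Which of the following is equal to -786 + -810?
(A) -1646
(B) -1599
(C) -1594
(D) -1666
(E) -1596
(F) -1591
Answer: E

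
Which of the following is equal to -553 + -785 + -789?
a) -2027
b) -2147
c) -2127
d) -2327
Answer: c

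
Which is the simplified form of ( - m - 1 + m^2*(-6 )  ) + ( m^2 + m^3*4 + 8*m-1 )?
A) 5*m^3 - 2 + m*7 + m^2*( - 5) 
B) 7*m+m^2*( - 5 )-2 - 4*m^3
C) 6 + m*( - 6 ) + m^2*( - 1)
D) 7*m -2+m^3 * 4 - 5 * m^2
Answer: D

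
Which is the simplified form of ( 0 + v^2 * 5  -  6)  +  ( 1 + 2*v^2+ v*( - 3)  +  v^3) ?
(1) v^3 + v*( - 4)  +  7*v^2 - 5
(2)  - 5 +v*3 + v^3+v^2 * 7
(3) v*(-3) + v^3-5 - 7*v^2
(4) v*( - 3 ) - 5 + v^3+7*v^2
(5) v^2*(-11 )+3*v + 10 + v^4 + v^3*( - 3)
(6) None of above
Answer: 4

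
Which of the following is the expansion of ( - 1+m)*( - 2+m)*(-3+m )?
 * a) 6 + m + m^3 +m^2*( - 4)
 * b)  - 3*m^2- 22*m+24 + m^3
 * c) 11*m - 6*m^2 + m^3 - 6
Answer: c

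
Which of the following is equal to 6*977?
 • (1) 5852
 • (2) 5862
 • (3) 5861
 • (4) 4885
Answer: 2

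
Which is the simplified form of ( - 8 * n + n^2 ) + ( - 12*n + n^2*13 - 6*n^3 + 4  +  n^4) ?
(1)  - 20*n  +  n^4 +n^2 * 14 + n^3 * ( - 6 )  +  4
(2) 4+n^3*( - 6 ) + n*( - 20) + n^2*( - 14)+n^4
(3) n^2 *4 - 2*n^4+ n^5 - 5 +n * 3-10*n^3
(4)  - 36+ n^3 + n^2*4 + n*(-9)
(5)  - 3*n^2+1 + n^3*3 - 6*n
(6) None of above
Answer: 1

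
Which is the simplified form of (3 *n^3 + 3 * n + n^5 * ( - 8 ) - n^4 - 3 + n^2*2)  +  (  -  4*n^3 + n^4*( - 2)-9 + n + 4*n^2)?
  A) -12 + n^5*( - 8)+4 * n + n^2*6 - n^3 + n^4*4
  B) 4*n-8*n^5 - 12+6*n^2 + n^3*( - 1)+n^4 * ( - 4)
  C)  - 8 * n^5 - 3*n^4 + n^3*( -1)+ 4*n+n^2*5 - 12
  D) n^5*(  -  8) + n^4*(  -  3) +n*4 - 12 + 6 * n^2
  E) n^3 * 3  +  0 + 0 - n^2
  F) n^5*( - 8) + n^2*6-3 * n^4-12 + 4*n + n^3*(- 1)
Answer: F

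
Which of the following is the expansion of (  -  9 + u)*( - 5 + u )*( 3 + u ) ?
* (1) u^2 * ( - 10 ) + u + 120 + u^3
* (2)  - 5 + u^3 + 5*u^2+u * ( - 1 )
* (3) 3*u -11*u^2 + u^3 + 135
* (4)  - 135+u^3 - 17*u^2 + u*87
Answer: 3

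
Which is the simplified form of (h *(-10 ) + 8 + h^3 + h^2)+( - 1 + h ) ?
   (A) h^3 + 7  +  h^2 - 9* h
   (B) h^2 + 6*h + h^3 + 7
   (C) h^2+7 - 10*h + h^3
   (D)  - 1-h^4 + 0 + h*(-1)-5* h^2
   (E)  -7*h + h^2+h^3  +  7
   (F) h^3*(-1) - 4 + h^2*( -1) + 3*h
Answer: A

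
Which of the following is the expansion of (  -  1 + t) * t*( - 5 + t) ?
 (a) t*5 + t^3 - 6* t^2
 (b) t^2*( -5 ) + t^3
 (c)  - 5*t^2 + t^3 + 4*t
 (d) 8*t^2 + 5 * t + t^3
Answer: a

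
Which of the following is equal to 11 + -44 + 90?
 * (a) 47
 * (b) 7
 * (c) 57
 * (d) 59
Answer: c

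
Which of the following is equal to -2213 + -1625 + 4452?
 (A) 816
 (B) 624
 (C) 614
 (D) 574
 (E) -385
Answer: C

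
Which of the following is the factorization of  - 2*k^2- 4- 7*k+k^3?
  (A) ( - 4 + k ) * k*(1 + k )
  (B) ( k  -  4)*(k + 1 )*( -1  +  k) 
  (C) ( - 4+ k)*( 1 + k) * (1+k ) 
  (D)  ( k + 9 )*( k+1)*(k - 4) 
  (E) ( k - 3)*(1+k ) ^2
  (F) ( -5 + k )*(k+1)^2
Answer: C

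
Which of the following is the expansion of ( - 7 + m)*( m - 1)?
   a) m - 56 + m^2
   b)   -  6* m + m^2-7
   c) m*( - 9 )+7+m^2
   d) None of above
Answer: d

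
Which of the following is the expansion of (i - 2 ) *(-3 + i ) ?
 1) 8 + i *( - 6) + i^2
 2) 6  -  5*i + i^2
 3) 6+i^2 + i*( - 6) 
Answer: 2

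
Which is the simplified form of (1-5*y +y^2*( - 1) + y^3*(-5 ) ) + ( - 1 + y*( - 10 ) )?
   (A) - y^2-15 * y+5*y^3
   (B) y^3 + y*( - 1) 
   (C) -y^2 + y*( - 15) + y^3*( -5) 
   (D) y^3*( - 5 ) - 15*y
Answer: C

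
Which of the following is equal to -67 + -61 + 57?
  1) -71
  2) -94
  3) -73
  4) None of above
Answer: 1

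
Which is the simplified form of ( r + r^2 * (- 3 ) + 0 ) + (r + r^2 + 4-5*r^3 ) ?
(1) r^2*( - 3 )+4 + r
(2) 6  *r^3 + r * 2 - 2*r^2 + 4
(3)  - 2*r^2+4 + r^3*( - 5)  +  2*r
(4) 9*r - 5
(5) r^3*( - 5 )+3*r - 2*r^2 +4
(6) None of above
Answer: 3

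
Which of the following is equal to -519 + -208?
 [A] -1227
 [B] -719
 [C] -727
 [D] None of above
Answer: C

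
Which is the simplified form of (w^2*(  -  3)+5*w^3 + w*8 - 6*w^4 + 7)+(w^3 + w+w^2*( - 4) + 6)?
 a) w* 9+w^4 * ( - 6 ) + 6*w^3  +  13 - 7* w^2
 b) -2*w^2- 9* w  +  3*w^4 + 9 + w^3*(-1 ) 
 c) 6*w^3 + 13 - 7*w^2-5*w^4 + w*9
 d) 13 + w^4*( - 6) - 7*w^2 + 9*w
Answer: a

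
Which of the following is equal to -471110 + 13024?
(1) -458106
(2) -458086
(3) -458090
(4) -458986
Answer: 2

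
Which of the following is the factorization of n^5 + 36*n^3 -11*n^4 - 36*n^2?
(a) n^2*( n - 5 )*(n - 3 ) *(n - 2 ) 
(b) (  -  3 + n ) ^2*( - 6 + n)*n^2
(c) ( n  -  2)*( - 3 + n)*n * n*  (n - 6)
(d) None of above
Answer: c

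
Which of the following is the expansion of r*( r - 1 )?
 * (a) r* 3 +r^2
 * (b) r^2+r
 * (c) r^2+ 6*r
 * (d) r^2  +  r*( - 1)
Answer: d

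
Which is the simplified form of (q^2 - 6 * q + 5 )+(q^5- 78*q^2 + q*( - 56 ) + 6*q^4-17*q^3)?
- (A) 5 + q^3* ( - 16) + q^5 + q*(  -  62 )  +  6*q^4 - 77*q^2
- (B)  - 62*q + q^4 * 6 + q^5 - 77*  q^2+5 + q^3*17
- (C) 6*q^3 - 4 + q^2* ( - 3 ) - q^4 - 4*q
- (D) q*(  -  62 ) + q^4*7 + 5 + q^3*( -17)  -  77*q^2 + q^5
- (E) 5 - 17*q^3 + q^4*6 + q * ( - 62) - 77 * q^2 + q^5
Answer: E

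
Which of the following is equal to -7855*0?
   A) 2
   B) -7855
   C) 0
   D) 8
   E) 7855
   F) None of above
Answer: C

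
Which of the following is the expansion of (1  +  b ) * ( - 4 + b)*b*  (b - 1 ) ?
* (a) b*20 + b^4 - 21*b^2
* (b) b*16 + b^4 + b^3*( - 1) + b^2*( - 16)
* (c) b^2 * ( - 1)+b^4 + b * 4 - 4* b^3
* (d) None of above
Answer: c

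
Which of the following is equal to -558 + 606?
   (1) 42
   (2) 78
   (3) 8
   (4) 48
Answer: 4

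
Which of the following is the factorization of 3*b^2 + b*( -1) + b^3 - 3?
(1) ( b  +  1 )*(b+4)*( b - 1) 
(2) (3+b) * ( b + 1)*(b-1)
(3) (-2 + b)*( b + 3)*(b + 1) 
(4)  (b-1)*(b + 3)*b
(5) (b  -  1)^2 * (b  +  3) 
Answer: 2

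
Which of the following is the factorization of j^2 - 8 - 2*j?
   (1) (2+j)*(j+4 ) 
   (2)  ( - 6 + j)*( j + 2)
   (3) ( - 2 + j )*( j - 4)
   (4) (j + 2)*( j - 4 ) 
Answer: 4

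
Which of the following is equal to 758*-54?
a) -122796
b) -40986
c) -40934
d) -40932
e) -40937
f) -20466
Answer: d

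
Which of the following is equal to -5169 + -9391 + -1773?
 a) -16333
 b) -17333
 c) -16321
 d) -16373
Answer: a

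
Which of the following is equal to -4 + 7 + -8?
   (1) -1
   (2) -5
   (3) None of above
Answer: 2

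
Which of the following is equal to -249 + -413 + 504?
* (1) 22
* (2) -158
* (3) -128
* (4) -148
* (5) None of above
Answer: 2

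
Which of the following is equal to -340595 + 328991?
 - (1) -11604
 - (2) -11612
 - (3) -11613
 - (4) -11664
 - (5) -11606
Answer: 1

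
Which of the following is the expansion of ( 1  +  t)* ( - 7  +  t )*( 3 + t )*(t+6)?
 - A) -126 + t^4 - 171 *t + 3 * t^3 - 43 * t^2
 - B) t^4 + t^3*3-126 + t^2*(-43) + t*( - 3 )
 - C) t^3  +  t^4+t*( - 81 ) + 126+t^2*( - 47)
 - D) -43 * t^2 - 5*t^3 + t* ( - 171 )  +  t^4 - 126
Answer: A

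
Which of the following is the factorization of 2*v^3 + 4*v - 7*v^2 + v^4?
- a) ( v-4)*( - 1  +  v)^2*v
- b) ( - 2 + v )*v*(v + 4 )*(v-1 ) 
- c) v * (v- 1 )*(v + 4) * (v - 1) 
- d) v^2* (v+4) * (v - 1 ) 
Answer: c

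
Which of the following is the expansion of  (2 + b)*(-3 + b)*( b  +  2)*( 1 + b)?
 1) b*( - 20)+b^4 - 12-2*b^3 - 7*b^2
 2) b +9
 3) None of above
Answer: 3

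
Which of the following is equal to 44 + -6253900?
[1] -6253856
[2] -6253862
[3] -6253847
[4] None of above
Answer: 1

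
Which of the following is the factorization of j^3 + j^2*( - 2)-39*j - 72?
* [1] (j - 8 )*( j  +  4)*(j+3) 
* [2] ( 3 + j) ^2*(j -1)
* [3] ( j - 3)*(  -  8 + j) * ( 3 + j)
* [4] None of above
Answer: 4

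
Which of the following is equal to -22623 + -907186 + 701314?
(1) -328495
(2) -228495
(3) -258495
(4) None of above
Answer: 2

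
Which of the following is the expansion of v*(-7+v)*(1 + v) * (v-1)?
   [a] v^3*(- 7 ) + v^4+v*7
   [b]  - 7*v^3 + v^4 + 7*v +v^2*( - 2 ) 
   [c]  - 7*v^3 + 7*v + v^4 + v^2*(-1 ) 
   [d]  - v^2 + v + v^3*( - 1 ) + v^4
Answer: c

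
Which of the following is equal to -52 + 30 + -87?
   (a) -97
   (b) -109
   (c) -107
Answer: b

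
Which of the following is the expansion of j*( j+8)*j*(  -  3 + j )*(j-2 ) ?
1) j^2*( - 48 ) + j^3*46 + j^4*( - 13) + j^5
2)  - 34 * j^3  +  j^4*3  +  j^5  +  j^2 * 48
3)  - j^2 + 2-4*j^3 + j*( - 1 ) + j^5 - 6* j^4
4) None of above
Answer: 2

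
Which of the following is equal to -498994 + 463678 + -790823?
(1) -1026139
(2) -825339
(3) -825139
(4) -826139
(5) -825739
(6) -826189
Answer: 4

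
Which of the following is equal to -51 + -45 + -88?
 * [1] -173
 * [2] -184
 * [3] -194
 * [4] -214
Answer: 2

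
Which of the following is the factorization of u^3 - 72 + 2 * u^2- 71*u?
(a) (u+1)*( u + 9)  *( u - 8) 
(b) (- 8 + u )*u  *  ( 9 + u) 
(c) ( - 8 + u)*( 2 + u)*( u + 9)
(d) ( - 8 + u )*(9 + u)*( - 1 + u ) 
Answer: a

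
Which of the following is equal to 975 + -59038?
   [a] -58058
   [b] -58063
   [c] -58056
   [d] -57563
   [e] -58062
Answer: b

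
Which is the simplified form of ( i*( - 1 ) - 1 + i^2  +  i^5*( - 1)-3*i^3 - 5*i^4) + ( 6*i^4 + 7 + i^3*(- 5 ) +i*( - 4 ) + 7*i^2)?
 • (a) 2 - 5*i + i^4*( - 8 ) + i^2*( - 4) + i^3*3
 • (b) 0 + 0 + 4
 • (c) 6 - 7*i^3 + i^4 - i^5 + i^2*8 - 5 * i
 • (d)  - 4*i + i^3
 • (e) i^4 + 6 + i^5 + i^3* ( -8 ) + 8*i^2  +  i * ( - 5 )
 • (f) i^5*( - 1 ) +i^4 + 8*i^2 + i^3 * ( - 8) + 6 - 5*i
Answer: f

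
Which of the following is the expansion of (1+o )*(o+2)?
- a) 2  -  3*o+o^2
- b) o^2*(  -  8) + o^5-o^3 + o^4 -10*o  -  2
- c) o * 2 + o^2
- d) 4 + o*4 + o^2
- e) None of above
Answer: e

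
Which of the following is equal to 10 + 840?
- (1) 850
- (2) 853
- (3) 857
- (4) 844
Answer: 1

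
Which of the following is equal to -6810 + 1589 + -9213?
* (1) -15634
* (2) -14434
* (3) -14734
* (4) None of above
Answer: 2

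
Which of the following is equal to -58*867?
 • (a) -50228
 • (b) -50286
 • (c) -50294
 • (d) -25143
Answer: b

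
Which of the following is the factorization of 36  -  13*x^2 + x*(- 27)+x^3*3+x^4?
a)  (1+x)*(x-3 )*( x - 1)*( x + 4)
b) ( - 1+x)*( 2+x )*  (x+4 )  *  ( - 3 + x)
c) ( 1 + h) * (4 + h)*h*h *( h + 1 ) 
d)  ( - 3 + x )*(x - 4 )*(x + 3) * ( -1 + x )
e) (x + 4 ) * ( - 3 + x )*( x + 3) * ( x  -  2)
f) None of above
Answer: f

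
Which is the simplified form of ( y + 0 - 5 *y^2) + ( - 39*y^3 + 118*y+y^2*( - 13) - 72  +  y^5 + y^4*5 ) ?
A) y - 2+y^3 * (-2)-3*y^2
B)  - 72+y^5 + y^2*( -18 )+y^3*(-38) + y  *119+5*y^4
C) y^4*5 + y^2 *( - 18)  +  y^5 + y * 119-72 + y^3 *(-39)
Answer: C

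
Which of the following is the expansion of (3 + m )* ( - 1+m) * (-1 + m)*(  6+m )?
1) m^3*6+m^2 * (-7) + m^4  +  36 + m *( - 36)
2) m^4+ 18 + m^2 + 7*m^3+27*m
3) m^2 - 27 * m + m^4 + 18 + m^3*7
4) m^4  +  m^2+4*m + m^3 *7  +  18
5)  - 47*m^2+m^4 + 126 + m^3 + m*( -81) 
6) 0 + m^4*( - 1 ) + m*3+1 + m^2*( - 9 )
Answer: 3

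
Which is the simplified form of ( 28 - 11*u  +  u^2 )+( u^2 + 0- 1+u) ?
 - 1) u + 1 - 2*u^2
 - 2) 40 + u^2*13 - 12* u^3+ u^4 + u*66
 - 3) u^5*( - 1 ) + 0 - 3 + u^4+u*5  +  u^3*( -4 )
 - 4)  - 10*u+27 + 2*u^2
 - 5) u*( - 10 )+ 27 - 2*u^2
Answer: 4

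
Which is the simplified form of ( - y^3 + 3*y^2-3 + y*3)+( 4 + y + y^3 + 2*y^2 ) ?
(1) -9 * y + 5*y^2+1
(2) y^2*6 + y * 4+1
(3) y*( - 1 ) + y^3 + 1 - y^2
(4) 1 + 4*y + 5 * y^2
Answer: 4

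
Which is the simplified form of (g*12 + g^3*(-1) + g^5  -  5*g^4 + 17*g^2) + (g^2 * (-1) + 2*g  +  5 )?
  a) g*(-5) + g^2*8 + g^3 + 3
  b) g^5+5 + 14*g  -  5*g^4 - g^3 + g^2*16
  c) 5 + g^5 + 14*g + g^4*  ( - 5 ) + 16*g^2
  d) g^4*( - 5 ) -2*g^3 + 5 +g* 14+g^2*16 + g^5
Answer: b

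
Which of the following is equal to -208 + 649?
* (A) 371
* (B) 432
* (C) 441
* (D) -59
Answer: C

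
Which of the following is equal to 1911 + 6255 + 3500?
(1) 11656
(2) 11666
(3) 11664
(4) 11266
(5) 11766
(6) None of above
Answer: 2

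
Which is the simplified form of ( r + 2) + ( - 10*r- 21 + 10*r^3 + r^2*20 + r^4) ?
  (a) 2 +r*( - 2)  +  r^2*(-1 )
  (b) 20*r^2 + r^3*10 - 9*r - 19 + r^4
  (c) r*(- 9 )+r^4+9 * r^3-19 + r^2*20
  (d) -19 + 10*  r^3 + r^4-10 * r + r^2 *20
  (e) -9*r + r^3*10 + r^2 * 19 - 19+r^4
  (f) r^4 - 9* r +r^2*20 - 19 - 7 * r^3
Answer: b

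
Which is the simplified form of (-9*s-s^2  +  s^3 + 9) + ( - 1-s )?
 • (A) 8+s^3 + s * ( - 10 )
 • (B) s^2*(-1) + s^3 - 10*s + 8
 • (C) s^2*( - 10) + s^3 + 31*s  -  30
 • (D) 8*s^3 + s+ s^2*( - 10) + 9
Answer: B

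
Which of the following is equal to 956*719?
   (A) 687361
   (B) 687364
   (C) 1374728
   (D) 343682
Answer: B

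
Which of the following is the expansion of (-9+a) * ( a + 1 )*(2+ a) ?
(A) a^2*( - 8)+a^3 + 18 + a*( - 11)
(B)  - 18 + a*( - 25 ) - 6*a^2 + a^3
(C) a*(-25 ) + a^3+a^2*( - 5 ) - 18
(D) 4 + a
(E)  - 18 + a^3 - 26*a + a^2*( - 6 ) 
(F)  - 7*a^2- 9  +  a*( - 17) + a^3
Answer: B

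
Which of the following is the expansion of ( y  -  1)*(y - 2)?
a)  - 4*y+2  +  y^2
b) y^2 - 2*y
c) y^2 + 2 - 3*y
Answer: c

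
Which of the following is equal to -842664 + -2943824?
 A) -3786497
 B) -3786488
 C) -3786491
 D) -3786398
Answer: B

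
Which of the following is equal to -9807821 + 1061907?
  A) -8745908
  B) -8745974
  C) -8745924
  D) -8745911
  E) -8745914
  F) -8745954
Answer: E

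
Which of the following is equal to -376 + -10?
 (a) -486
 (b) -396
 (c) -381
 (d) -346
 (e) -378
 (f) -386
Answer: f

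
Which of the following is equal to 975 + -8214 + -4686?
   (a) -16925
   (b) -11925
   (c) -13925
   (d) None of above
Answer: b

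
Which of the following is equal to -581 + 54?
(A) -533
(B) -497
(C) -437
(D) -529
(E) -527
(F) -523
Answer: E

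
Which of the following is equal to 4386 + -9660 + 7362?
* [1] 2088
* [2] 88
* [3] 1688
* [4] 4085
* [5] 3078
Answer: 1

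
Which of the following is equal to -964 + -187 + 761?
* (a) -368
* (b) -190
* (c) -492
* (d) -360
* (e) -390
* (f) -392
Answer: e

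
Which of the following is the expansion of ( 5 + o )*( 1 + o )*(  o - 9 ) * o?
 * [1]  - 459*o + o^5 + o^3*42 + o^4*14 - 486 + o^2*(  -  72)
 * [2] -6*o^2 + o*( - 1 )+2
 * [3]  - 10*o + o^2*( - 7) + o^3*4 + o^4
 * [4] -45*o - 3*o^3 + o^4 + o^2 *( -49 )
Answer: 4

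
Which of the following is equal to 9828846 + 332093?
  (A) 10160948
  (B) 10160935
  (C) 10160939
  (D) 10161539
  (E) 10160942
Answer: C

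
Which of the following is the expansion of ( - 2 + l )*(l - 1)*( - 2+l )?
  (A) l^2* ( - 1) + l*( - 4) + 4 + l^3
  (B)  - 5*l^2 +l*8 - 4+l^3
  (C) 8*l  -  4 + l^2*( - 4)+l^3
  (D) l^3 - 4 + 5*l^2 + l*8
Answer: B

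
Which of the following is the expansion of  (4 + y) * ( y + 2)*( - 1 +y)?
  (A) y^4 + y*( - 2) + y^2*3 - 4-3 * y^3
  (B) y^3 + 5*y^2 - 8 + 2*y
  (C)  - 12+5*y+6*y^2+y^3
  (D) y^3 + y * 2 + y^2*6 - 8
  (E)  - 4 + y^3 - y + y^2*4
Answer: B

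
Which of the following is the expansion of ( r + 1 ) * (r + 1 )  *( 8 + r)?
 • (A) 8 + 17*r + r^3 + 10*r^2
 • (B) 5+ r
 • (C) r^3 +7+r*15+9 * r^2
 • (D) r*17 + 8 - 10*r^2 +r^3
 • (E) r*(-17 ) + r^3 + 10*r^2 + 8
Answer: A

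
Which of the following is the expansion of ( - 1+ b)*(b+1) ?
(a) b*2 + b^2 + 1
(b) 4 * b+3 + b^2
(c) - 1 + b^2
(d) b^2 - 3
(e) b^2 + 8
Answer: c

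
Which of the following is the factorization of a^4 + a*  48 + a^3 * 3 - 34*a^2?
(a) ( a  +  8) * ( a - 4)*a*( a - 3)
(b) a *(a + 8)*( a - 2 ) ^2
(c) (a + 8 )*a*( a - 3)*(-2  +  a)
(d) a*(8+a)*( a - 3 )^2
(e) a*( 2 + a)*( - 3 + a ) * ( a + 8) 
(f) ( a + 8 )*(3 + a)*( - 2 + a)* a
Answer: c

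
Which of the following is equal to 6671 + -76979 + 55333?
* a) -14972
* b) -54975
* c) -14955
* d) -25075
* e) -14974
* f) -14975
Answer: f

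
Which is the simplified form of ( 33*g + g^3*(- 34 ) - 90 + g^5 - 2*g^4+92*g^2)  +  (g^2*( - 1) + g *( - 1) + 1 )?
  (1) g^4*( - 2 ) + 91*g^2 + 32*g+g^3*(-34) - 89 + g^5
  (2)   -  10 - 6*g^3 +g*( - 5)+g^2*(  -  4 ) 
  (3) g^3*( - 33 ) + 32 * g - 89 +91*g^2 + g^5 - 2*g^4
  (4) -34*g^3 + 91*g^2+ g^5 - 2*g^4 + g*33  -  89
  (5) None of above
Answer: 1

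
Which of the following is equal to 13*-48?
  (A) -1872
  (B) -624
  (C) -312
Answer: B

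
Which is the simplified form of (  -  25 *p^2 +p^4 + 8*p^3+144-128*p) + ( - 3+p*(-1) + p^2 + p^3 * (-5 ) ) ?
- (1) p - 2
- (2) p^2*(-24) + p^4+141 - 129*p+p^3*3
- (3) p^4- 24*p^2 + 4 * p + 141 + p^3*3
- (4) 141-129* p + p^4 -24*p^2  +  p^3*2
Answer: 2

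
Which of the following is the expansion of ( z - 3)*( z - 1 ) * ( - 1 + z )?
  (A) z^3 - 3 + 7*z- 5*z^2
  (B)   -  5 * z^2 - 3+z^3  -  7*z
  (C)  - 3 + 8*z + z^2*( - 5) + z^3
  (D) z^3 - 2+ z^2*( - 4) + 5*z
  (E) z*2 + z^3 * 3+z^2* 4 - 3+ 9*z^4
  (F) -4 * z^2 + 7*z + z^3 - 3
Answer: A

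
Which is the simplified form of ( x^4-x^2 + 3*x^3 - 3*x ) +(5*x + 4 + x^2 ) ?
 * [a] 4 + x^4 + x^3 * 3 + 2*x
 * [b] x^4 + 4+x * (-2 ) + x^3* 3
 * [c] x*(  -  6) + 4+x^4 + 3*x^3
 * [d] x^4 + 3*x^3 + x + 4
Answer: a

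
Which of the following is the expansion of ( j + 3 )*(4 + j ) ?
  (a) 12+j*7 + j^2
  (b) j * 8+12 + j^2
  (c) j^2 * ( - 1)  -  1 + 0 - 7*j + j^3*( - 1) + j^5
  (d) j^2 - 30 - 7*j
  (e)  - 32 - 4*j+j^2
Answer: a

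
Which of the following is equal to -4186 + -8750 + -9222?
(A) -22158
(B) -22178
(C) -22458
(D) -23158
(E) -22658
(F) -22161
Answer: A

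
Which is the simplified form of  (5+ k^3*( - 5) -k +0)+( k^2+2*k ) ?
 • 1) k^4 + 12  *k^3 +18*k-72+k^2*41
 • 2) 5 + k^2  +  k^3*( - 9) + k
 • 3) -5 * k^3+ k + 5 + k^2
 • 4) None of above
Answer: 3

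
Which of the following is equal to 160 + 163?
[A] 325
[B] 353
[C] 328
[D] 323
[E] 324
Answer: D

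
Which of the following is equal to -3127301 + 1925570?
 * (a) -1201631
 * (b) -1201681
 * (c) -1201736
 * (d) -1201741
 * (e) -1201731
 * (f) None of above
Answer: e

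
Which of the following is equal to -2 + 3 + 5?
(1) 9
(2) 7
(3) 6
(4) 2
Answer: 3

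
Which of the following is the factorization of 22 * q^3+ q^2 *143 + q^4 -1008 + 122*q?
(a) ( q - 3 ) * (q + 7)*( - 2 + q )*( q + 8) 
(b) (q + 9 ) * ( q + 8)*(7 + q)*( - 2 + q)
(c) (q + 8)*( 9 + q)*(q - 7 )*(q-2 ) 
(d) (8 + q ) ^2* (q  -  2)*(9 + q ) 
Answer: b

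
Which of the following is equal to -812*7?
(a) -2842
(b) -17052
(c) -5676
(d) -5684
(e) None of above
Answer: d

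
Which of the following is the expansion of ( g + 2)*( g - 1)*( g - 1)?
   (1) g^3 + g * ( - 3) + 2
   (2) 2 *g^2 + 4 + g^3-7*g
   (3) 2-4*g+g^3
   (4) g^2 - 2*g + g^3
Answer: 1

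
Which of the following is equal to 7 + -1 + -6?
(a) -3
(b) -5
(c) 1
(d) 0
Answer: d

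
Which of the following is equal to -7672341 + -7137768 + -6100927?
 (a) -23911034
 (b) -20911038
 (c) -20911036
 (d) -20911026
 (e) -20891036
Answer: c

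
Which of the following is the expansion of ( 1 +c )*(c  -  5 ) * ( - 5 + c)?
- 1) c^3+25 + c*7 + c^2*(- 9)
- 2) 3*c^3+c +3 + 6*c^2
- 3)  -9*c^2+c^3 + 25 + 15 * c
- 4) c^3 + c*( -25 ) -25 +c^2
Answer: 3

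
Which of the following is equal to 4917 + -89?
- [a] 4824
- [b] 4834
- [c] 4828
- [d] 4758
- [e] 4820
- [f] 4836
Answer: c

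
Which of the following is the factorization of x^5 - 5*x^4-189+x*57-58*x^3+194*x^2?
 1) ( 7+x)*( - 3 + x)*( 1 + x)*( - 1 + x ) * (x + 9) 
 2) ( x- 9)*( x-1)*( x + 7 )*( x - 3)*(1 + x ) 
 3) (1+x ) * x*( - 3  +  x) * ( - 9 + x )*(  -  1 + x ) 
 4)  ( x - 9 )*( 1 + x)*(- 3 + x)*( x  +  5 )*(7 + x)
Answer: 2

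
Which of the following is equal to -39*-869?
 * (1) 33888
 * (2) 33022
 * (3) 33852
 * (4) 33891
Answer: 4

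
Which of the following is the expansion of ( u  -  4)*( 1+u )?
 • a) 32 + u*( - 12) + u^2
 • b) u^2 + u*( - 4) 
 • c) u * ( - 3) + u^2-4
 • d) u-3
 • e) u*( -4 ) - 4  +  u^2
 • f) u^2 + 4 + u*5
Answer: c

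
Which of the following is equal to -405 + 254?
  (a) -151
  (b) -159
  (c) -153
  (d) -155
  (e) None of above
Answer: a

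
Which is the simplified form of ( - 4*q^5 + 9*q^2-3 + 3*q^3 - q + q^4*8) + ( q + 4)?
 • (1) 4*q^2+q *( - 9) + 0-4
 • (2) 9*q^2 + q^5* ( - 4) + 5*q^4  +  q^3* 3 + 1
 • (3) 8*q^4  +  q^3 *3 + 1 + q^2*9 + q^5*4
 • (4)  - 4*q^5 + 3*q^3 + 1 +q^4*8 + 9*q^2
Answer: 4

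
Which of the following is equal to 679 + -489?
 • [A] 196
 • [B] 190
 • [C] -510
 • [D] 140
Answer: B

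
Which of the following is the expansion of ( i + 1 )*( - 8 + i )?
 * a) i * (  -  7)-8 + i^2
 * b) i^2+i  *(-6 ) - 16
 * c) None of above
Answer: a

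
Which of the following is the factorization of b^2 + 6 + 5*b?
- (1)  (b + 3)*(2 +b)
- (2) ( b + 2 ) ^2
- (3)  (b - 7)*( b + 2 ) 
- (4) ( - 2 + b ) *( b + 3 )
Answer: 1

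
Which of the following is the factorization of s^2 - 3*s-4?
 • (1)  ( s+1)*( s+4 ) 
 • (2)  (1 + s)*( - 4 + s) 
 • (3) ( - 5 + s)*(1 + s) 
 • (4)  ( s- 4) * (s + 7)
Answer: 2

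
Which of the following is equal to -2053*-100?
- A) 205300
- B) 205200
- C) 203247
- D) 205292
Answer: A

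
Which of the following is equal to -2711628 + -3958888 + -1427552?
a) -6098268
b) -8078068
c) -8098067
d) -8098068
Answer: d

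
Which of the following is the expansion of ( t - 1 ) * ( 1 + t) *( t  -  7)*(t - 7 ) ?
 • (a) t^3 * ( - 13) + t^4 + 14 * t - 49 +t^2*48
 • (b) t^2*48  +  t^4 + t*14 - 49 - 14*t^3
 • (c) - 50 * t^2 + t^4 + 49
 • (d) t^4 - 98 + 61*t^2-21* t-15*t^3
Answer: b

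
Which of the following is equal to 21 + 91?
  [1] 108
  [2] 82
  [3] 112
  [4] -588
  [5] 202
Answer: 3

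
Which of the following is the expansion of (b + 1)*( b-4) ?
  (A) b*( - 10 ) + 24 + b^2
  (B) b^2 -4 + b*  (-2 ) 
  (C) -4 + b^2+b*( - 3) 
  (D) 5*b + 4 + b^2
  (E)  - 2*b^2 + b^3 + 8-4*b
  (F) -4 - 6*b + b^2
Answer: C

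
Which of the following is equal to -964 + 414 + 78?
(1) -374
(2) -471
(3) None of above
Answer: 3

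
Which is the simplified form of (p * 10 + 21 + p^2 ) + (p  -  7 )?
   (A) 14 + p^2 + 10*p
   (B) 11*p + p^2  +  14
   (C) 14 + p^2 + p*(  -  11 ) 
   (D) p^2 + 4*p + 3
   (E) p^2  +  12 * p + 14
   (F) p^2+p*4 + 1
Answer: B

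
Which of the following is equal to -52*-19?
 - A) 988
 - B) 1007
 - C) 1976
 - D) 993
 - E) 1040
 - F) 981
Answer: A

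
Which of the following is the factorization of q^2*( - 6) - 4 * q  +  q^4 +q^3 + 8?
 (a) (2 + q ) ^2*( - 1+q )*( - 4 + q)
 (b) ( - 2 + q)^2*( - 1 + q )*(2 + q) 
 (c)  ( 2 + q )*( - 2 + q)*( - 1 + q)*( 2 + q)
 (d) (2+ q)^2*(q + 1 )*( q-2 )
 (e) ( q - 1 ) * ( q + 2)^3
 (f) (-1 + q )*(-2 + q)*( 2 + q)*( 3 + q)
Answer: c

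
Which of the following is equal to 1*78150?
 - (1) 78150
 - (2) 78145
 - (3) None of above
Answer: 1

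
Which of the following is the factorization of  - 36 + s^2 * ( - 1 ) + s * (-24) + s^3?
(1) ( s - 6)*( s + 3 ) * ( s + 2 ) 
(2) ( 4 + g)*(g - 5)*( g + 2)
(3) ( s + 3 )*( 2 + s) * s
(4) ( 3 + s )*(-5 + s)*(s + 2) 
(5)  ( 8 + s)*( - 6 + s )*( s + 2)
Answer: 1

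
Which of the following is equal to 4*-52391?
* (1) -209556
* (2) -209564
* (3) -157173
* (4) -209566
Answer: 2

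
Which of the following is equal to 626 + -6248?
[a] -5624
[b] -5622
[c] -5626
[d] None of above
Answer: b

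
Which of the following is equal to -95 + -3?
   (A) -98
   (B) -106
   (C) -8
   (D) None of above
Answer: A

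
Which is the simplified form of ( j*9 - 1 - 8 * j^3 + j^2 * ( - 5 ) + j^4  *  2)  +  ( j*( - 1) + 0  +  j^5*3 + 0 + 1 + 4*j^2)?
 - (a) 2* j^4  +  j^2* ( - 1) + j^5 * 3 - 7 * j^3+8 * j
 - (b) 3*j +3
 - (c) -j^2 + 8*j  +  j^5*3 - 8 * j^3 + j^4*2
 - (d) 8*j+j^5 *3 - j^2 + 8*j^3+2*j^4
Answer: c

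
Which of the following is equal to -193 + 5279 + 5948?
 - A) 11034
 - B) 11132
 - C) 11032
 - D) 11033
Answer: A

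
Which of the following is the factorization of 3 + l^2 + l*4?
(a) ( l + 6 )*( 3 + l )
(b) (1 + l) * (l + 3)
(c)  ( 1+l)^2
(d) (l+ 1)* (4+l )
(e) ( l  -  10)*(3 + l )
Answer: b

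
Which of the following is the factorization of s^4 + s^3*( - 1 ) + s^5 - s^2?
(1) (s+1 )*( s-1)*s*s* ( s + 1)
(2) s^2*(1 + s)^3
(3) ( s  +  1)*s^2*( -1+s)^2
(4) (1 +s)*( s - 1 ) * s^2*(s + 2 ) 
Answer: 1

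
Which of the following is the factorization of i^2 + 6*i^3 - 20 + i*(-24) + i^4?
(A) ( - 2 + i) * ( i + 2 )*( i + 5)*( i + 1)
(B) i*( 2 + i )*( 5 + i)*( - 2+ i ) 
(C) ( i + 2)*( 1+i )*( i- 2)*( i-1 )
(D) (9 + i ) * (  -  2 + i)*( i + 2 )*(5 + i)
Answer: A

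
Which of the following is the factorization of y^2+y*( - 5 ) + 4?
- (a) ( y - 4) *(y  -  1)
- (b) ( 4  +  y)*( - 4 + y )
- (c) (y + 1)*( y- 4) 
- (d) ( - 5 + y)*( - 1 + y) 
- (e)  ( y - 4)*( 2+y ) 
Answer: a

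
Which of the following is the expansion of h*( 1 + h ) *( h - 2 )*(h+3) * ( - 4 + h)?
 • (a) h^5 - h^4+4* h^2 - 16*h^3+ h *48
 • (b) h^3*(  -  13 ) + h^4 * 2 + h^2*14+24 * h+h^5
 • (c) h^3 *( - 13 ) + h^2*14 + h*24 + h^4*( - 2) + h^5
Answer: c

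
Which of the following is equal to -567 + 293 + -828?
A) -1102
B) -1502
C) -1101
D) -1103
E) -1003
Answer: A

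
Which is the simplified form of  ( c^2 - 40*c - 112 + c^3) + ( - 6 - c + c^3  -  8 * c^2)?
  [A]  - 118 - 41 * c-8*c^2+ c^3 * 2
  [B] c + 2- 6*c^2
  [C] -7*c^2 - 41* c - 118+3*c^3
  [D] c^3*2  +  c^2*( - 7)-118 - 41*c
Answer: D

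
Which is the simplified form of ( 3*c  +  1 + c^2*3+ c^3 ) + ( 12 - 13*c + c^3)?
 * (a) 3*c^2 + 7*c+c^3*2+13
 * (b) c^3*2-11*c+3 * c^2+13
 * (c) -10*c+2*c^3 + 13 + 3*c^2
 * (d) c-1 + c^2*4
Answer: c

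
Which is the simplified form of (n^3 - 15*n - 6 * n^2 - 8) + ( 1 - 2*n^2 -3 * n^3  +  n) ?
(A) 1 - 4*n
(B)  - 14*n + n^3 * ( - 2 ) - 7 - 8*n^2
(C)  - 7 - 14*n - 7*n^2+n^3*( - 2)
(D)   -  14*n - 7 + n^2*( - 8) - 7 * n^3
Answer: B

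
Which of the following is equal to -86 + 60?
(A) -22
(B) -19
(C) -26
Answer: C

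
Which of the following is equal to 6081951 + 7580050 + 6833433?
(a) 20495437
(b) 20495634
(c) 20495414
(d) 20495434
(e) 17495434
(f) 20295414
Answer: d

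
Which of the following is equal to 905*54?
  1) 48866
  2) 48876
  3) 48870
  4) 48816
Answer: 3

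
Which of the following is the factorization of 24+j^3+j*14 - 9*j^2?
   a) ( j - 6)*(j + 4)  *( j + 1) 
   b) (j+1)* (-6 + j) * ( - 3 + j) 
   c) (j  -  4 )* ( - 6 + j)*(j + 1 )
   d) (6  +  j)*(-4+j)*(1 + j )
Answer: c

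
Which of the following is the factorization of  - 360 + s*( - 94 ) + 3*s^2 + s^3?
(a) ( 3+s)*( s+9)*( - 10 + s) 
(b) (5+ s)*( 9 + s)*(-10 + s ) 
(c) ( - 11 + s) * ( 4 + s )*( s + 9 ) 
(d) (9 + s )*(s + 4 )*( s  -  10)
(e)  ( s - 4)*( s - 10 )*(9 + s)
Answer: d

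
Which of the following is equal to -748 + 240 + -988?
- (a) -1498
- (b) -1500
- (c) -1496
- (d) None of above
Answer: c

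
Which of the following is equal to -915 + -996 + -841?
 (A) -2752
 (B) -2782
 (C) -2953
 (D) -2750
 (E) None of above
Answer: A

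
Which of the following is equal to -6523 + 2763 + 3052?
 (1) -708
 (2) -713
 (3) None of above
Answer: 1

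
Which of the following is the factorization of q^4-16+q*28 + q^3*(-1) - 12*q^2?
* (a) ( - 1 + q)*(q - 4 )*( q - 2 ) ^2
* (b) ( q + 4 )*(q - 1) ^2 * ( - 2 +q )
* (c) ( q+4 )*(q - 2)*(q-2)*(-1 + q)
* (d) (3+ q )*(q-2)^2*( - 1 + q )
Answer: c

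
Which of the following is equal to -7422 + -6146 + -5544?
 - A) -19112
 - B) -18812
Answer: A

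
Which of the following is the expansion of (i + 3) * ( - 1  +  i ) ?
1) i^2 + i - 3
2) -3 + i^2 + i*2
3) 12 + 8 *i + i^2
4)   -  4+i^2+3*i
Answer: 2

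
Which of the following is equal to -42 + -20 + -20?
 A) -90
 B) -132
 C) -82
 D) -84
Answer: C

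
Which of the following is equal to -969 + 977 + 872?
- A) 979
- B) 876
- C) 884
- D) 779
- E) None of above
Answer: E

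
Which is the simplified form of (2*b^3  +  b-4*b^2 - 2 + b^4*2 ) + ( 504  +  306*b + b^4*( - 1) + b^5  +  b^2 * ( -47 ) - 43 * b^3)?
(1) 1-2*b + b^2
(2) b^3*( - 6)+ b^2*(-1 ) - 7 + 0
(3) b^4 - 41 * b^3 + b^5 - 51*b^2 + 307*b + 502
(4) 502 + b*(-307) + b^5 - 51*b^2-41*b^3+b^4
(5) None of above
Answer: 3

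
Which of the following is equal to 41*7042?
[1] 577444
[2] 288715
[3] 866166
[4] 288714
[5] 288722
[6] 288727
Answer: 5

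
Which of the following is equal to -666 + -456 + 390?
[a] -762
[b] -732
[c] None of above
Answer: b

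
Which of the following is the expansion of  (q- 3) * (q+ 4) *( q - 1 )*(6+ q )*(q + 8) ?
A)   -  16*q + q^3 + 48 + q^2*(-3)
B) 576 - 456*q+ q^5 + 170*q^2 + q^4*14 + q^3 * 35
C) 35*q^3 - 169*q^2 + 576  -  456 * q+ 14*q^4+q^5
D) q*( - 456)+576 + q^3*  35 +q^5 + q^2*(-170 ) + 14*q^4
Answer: D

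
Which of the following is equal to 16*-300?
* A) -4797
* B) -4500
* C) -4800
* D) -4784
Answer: C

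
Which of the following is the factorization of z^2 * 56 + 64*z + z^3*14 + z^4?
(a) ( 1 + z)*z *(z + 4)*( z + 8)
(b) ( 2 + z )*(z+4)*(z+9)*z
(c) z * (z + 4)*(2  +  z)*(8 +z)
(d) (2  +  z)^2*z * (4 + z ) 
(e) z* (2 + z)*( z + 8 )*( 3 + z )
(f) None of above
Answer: c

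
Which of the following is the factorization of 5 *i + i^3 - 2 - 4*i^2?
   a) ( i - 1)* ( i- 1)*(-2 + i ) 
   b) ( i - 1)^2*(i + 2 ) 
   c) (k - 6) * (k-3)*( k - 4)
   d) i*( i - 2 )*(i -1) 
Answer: a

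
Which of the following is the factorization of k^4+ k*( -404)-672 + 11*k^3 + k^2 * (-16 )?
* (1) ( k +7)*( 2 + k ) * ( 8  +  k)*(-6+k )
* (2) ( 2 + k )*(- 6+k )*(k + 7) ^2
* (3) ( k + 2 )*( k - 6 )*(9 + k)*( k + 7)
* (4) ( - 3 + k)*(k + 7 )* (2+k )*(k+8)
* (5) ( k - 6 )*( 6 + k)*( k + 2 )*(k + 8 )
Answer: 1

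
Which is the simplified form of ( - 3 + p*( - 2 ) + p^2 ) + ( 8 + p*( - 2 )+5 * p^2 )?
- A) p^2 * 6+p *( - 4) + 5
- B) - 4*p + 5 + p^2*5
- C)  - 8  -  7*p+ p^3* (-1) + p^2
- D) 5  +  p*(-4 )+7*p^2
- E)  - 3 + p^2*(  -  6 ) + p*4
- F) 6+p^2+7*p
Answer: A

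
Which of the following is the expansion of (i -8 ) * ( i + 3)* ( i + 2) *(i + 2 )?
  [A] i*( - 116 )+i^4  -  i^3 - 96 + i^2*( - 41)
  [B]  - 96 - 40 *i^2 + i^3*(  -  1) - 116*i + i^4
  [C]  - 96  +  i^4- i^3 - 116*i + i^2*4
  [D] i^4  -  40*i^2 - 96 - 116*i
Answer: B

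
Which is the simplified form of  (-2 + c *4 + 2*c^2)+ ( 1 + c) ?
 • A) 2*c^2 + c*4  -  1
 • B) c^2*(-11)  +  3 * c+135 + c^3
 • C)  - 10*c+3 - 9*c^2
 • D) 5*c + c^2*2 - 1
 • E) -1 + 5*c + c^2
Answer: D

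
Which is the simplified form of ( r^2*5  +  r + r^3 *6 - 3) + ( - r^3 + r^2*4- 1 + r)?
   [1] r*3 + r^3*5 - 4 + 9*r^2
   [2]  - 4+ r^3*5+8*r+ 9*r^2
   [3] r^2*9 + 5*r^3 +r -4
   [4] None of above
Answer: 4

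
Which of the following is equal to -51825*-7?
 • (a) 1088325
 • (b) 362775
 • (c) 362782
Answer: b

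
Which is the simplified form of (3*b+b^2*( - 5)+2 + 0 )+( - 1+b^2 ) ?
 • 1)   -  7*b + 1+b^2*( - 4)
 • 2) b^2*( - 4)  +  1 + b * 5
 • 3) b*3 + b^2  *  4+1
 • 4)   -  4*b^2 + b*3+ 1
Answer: 4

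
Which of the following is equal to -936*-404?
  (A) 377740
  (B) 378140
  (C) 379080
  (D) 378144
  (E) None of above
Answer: D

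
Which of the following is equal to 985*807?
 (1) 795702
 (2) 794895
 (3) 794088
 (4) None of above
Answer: 2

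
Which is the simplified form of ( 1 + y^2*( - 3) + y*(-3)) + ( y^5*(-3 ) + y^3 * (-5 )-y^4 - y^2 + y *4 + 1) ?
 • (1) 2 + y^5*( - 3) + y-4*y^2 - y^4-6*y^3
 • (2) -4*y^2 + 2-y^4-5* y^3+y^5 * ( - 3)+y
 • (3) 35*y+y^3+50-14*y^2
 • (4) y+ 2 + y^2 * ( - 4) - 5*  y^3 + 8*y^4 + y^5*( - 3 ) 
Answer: 2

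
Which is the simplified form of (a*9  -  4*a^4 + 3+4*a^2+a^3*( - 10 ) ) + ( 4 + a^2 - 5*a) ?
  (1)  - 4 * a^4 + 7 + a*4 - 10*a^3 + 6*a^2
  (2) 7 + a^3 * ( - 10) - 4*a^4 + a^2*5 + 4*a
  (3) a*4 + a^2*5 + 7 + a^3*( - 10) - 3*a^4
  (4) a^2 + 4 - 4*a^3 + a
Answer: 2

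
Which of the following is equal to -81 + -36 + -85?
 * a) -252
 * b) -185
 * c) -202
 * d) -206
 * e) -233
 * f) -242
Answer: c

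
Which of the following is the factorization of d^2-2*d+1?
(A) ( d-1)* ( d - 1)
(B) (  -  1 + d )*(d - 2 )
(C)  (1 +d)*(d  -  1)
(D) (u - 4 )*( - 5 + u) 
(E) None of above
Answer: A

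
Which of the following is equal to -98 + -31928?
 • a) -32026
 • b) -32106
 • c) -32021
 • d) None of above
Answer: a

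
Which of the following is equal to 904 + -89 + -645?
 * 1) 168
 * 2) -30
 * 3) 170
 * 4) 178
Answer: 3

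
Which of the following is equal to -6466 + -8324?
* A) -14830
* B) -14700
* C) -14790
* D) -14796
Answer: C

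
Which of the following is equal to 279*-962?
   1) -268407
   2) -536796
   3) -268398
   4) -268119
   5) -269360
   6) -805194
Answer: 3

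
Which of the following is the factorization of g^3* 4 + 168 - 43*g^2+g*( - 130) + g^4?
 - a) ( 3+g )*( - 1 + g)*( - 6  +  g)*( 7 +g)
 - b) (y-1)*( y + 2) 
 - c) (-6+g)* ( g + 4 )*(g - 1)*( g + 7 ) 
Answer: c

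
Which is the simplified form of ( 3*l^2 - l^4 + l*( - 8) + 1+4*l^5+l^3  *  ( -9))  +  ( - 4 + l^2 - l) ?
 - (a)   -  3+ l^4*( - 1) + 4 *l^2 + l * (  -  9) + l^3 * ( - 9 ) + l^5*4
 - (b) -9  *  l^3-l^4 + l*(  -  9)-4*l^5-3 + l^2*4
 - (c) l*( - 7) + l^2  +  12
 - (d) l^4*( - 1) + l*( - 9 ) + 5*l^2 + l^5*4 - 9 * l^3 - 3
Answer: a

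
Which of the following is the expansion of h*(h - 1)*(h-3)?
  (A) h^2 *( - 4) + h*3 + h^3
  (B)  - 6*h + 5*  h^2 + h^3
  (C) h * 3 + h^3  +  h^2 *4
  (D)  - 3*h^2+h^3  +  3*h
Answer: A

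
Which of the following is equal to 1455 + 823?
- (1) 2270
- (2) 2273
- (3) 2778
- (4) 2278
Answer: 4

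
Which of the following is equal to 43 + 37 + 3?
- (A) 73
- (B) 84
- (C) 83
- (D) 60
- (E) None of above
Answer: C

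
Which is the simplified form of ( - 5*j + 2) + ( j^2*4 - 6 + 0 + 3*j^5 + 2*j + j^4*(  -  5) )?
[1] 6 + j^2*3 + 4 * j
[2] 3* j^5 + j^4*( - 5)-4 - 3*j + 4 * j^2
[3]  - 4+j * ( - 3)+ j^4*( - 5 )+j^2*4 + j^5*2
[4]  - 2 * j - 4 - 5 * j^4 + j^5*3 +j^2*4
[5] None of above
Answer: 2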